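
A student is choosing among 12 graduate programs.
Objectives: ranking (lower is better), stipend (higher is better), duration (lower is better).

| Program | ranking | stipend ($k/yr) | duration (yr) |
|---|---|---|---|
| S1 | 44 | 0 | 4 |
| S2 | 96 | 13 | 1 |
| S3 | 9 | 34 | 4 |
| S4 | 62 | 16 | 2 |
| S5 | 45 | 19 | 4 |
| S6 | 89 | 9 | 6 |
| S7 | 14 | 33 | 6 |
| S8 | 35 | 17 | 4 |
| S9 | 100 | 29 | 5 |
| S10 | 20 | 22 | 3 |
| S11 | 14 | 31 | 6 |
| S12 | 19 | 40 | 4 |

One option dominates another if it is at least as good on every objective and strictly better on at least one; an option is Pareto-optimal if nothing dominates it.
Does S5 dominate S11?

No

S5 vs S11: S5 is worse on ranking (45 vs 14), so it does not dominate S11.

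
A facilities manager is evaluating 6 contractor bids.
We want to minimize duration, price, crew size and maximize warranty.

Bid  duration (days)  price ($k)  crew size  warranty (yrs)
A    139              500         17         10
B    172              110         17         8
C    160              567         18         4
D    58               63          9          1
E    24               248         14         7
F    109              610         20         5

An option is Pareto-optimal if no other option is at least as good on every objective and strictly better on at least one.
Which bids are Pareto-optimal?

A: not dominated (best warranty).
B: not dominated.
C: dominated by A (duration 139≤160, price 500≤567, crew size 17≤18, warranty 10≥4).
D: not dominated (best price).
E: not dominated (best duration).
F: dominated by E (duration 24≤109, price 248≤610, crew size 14≤20, warranty 7≥5).

A, B, D, E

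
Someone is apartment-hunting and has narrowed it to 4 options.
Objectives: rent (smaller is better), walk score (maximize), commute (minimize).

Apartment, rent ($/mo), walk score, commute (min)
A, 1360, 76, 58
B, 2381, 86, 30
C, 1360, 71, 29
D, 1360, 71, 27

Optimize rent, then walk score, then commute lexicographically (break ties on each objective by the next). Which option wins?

First minimize rent: best is 1360, kept {A, C, D}.
Then maximize walk score: best is 76, kept {A}.

A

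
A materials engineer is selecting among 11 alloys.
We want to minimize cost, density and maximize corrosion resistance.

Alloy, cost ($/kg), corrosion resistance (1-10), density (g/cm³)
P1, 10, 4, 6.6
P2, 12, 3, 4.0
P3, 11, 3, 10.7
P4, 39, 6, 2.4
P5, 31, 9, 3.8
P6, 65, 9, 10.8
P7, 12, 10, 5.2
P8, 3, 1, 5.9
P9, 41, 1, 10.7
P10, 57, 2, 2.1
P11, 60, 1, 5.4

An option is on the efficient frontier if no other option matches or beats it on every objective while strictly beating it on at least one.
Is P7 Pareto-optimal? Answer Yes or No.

Yes

P1: worse on corrosion resistance (4 vs 10).
P2: worse on corrosion resistance (3 vs 10).
P3: worse on corrosion resistance (3 vs 10).
P4: worse on cost (39 vs 12).
P5: worse on cost (31 vs 12).
P6: worse on cost (65 vs 12).
P8: worse on corrosion resistance (1 vs 10).
P9: worse on cost (41 vs 12).
P10: worse on cost (57 vs 12).
P11: worse on cost (60 vs 12).
No option is at least as good as P7 on every objective and strictly better on one.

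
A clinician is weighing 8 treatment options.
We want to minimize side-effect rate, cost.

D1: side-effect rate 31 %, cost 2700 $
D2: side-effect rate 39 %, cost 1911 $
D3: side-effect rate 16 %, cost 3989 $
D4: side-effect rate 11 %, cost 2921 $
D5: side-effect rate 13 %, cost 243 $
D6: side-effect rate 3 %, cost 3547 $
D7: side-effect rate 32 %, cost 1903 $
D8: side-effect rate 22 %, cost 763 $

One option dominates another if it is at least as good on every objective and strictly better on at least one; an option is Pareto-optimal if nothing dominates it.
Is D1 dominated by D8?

Yes

D8 vs D1: side-effect rate 22≤31, cost 763≤2700 — D8 is at least as good on every objective with at least one strict improvement.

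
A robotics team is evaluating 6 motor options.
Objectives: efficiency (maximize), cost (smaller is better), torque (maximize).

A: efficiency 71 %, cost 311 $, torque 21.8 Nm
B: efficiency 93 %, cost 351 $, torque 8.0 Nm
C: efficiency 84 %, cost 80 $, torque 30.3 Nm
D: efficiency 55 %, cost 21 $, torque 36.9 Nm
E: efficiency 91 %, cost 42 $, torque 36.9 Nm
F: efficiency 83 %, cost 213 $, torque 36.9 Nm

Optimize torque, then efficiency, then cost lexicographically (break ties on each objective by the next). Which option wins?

E

First maximize torque: best is 36.9, kept {D, E, F}.
Then maximize efficiency: best is 91, kept {E}.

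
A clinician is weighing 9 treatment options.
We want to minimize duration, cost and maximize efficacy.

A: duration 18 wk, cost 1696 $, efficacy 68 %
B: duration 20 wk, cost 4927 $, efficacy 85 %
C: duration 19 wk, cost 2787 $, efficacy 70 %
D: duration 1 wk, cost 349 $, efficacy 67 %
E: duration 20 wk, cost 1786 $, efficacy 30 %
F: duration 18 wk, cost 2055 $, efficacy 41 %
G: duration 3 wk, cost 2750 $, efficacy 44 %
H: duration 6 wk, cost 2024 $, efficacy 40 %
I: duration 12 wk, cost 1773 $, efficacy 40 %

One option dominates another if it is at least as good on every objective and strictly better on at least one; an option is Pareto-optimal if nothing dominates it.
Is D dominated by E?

No

E vs D: E is worse on duration (20 vs 1), so it does not dominate D.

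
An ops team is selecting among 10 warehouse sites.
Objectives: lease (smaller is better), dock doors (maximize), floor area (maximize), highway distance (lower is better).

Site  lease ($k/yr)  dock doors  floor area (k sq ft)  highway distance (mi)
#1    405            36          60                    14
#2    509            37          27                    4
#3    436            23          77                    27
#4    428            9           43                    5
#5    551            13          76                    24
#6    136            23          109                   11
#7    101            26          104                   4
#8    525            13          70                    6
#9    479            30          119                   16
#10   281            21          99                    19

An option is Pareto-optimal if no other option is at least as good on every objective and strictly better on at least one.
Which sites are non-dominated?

#1, #2, #6, #7, #9

#1: not dominated.
#2: not dominated (best dock doors).
#3: dominated by #6 (lease 136≤436, dock doors 23≥23, floor area 109≥77, highway distance 11≤27).
#4: dominated by #7 (lease 101≤428, dock doors 26≥9, floor area 104≥43, highway distance 4≤5).
#5: dominated by #6 (lease 136≤551, dock doors 23≥13, floor area 109≥76, highway distance 11≤24).
#6: not dominated.
#7: not dominated (best lease).
#8: dominated by #7 (lease 101≤525, dock doors 26≥13, floor area 104≥70, highway distance 4≤6).
#9: not dominated (best floor area).
#10: dominated by #6 (lease 136≤281, dock doors 23≥21, floor area 109≥99, highway distance 11≤19).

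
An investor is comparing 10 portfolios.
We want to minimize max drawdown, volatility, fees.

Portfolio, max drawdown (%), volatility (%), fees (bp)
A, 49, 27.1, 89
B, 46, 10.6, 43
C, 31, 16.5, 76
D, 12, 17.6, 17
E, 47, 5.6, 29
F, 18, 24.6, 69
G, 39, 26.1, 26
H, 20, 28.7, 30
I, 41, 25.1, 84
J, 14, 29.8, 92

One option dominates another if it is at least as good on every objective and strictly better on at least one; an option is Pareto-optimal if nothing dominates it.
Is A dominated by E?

E vs A: max drawdown 47≤49, volatility 5.6≤27.1, fees 29≤89 — E is at least as good on every objective with at least one strict improvement.

Yes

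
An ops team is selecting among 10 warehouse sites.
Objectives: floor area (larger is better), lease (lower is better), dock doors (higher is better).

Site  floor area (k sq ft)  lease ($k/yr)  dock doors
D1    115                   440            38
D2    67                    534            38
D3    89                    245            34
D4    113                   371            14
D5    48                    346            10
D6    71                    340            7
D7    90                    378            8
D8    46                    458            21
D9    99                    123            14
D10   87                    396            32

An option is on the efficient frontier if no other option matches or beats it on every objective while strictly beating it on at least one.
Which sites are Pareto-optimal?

D1, D3, D4, D9

D1: not dominated (best floor area).
D2: dominated by D1 (floor area 115≥67, lease 440≤534, dock doors 38≥38).
D3: not dominated.
D4: not dominated.
D5: dominated by D3 (floor area 89≥48, lease 245≤346, dock doors 34≥10).
D6: dominated by D3 (floor area 89≥71, lease 245≤340, dock doors 34≥7).
D7: dominated by D4 (floor area 113≥90, lease 371≤378, dock doors 14≥8).
D8: dominated by D1 (floor area 115≥46, lease 440≤458, dock doors 38≥21).
D9: not dominated (best lease).
D10: dominated by D3 (floor area 89≥87, lease 245≤396, dock doors 34≥32).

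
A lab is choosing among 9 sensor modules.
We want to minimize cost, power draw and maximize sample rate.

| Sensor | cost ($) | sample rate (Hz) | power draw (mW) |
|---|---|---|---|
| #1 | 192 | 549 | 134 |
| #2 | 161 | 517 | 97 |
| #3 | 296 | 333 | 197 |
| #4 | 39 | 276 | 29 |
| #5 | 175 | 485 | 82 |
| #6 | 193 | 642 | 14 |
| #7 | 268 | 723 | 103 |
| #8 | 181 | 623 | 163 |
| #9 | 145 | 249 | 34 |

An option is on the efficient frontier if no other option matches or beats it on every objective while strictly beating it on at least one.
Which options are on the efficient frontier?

#1, #2, #4, #5, #6, #7, #8

#1: not dominated.
#2: not dominated.
#3: dominated by #1 (cost 192≤296, sample rate 549≥333, power draw 134≤197).
#4: not dominated (best cost).
#5: not dominated.
#6: not dominated (best power draw).
#7: not dominated (best sample rate).
#8: not dominated.
#9: dominated by #4 (cost 39≤145, sample rate 276≥249, power draw 29≤34).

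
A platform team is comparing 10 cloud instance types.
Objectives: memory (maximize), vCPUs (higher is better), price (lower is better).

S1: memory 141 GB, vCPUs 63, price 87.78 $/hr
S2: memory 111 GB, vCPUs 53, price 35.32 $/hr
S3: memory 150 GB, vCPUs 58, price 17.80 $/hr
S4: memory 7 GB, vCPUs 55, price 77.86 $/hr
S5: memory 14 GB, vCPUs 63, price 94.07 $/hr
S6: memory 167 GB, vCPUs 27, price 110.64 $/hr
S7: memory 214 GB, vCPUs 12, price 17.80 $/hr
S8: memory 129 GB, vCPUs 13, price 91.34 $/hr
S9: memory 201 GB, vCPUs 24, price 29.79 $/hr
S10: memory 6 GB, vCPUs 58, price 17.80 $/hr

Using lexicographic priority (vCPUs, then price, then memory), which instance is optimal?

S1

First maximize vCPUs: best is 63, kept {S1, S5}.
Then minimize price: best is 87.78, kept {S1}.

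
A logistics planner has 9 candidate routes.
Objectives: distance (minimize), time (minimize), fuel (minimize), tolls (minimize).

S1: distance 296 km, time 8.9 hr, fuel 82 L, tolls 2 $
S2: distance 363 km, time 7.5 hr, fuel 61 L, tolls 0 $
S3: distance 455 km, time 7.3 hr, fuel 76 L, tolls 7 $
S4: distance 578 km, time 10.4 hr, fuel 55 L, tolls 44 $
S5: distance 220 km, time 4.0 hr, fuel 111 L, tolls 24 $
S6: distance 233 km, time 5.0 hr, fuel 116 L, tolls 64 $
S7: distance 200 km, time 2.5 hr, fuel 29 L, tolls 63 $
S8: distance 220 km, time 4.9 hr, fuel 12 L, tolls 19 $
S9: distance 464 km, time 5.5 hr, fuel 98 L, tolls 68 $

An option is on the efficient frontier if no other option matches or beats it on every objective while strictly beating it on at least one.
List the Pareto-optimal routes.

S1: not dominated.
S2: not dominated (best tolls).
S3: not dominated.
S4: dominated by S8 (distance 220≤578, time 4.9≤10.4, fuel 12≤55, tolls 19≤44).
S5: not dominated.
S6: dominated by S5 (distance 220≤233, time 4.0≤5.0, fuel 111≤116, tolls 24≤64).
S7: not dominated (best distance).
S8: not dominated (best fuel).
S9: dominated by S7 (distance 200≤464, time 2.5≤5.5, fuel 29≤98, tolls 63≤68).

S1, S2, S3, S5, S7, S8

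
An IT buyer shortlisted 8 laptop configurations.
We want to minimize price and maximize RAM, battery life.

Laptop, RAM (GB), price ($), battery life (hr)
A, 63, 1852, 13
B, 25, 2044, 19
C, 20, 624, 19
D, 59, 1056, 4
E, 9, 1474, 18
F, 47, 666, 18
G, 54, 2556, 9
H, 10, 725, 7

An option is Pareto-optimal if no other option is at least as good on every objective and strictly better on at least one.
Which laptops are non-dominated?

A: not dominated (best RAM).
B: not dominated.
C: not dominated (best price).
D: not dominated.
E: dominated by C (RAM 20≥9, price 624≤1474, battery life 19≥18).
F: not dominated.
G: dominated by A (RAM 63≥54, price 1852≤2556, battery life 13≥9).
H: dominated by C (RAM 20≥10, price 624≤725, battery life 19≥7).

A, B, C, D, F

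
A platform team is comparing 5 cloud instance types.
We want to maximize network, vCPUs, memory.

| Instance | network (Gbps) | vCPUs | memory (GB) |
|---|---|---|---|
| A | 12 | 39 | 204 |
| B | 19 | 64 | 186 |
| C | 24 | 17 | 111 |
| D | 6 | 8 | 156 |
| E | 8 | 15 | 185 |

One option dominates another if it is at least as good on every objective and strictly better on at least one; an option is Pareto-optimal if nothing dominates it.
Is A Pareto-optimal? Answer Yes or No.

B: worse on memory (186 vs 204).
C: worse on vCPUs (17 vs 39).
D: worse on network (6 vs 12).
E: worse on network (8 vs 12).
No option is at least as good as A on every objective and strictly better on one.

Yes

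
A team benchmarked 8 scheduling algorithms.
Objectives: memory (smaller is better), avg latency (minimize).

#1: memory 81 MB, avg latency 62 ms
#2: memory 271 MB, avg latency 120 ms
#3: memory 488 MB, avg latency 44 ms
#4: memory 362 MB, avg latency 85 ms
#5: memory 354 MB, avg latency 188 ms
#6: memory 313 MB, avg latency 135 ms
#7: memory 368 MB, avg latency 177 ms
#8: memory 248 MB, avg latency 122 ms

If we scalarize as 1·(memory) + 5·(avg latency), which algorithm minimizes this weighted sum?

#1

#1: 1·81 + 5·62 = 391
#2: 1·271 + 5·120 = 871
#3: 1·488 + 5·44 = 708
#4: 1·362 + 5·85 = 787
#5: 1·354 + 5·188 = 1294
#6: 1·313 + 5·135 = 988
#7: 1·368 + 5·177 = 1253
#8: 1·248 + 5·122 = 858
Lowest: #1 at 391.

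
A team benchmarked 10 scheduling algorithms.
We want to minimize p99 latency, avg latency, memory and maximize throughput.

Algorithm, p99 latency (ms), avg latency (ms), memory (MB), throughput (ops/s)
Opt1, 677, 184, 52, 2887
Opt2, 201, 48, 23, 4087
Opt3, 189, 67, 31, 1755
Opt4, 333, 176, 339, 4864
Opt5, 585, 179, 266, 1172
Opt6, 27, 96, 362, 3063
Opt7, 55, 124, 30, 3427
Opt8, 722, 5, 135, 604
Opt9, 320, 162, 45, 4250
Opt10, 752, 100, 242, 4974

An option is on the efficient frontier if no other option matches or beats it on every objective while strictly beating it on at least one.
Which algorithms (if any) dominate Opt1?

Opt2: p99 latency 201≤677, avg latency 48≤184, memory 23≤52, throughput 4087≥2887 — dominates Opt1.
Opt7: p99 latency 55≤677, avg latency 124≤184, memory 30≤52, throughput 3427≥2887 — dominates Opt1.
Opt9: p99 latency 320≤677, avg latency 162≤184, memory 45≤52, throughput 4250≥2887 — dominates Opt1.
Others (Opt3, Opt4, Opt5, Opt6, Opt8, Opt10) are each worse than Opt1 on at least one objective.

Opt2, Opt7, Opt9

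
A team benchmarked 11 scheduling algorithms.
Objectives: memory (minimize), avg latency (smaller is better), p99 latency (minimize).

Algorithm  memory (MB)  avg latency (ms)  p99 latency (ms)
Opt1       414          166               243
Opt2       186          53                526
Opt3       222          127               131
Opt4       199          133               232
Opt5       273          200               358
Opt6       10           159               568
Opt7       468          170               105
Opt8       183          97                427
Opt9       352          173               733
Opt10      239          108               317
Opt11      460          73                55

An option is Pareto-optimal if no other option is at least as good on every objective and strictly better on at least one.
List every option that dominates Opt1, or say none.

Opt3: memory 222≤414, avg latency 127≤166, p99 latency 131≤243 — dominates Opt1.
Opt4: memory 199≤414, avg latency 133≤166, p99 latency 232≤243 — dominates Opt1.
Others (Opt2, Opt5, Opt6, Opt7, Opt8, Opt9, Opt10, Opt11) are each worse than Opt1 on at least one objective.

Opt3, Opt4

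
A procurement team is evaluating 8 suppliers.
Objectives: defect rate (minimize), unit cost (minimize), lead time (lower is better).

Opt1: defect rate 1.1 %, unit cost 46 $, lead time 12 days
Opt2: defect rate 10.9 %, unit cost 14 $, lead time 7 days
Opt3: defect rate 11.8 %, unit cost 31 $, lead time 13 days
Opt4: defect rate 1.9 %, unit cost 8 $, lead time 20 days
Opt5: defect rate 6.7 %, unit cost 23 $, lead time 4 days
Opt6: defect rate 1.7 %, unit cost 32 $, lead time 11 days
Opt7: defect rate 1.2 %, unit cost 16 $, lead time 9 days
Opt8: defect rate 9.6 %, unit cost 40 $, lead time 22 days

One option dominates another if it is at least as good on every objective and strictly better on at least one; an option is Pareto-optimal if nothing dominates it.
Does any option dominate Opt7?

Opt1: worse on unit cost (46 vs 16).
Opt2: worse on defect rate (10.9 vs 1.2).
Opt3: worse on defect rate (11.8 vs 1.2).
Opt4: worse on defect rate (1.9 vs 1.2).
Opt5: worse on defect rate (6.7 vs 1.2).
Opt6: worse on defect rate (1.7 vs 1.2).
Opt8: worse on defect rate (9.6 vs 1.2).
No option is at least as good as Opt7 on every objective and strictly better on one.

No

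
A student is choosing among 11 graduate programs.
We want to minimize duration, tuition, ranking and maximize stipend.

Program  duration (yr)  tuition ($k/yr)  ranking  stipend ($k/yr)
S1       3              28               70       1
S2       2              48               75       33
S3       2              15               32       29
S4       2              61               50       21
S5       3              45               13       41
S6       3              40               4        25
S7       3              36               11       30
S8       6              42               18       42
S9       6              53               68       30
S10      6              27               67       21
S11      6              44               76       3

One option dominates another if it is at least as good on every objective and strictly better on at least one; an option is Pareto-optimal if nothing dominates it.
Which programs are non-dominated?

S2, S3, S5, S6, S7, S8

S1: dominated by S3 (duration 2≤3, tuition 15≤28, ranking 32≤70, stipend 29≥1).
S2: not dominated.
S3: not dominated (best tuition).
S4: dominated by S3 (duration 2≤2, tuition 15≤61, ranking 32≤50, stipend 29≥21).
S5: not dominated.
S6: not dominated (best ranking).
S7: not dominated.
S8: not dominated (best stipend).
S9: dominated by S5 (duration 3≤6, tuition 45≤53, ranking 13≤68, stipend 41≥30).
S10: dominated by S3 (duration 2≤6, tuition 15≤27, ranking 32≤67, stipend 29≥21).
S11: dominated by S3 (duration 2≤6, tuition 15≤44, ranking 32≤76, stipend 29≥3).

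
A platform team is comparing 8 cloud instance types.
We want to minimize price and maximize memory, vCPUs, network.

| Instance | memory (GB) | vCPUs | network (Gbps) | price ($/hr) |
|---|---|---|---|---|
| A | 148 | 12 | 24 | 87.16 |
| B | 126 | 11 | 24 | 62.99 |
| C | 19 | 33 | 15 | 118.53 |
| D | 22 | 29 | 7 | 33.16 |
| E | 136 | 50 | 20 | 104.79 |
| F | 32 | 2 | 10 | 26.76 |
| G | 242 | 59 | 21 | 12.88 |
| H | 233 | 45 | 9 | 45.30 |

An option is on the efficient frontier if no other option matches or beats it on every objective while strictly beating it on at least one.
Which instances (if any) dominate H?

G

G: memory 242≥233, vCPUs 59≥45, network 21≥9, price 12.88≤45.30 — dominates H.
Others (A, B, C, D, E, F) are each worse than H on at least one objective.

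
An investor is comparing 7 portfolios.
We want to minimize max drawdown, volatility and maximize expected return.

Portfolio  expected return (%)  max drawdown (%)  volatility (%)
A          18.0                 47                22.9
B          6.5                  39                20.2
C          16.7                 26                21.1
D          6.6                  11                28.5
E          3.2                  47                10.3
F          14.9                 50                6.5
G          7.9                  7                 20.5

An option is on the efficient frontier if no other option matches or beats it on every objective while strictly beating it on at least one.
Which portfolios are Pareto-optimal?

A: not dominated (best expected return).
B: not dominated.
C: not dominated.
D: dominated by G (expected return 7.9≥6.6, max drawdown 7≤11, volatility 20.5≤28.5).
E: not dominated.
F: not dominated (best volatility).
G: not dominated (best max drawdown).

A, B, C, E, F, G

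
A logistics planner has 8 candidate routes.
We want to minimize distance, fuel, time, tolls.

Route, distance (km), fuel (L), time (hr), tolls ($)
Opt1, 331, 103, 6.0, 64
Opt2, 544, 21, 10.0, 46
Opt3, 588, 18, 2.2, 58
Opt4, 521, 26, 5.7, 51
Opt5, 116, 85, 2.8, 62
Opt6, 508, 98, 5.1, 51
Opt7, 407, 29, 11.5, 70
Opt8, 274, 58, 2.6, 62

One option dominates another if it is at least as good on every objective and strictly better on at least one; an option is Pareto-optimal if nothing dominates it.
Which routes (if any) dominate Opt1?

Opt5: distance 116≤331, fuel 85≤103, time 2.8≤6.0, tolls 62≤64 — dominates Opt1.
Opt8: distance 274≤331, fuel 58≤103, time 2.6≤6.0, tolls 62≤64 — dominates Opt1.
Others (Opt2, Opt3, Opt4, Opt6, Opt7) are each worse than Opt1 on at least one objective.

Opt5, Opt8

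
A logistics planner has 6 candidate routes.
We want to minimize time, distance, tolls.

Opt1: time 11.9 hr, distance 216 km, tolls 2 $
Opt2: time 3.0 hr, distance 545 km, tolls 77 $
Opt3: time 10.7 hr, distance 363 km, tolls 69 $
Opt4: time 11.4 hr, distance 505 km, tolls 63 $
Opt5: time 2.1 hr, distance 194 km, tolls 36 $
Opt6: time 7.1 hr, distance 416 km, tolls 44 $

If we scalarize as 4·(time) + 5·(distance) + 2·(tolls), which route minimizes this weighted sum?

Opt1: 4·11.9 + 5·216 + 2·2 = 1131.6
Opt2: 4·3.0 + 5·545 + 2·77 = 2891.0
Opt3: 4·10.7 + 5·363 + 2·69 = 1995.8
Opt4: 4·11.4 + 5·505 + 2·63 = 2696.6
Opt5: 4·2.1 + 5·194 + 2·36 = 1050.4
Opt6: 4·7.1 + 5·416 + 2·44 = 2196.4
Lowest: Opt5 at 1050.4.

Opt5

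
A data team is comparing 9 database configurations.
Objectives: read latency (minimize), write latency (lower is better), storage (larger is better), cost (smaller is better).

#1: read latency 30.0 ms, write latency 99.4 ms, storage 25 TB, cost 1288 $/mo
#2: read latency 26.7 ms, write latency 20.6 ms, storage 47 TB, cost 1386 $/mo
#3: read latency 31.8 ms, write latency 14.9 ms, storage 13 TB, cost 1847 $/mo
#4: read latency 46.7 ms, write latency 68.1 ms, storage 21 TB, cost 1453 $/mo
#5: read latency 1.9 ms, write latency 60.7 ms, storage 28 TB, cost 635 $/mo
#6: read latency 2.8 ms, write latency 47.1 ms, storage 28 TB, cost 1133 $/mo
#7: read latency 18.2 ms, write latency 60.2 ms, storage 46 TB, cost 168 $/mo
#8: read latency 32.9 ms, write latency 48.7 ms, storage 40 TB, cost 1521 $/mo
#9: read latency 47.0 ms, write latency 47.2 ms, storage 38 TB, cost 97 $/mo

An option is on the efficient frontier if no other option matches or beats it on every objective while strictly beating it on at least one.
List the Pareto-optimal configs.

#1: dominated by #5 (read latency 1.9≤30.0, write latency 60.7≤99.4, storage 28≥25, cost 635≤1288).
#2: not dominated (best storage).
#3: not dominated (best write latency).
#4: dominated by #2 (read latency 26.7≤46.7, write latency 20.6≤68.1, storage 47≥21, cost 1386≤1453).
#5: not dominated (best read latency).
#6: not dominated.
#7: not dominated.
#8: dominated by #2 (read latency 26.7≤32.9, write latency 20.6≤48.7, storage 47≥40, cost 1386≤1521).
#9: not dominated (best cost).

#2, #3, #5, #6, #7, #9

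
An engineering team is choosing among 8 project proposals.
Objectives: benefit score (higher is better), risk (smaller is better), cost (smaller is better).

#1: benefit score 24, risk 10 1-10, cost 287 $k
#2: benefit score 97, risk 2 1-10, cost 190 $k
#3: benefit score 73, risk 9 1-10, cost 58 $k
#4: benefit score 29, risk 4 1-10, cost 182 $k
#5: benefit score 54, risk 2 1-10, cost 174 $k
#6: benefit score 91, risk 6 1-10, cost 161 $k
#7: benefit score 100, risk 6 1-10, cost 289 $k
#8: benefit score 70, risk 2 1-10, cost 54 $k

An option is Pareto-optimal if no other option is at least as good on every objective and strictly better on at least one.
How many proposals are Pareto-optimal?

#1: dominated by #2 (benefit score 97≥24, risk 2≤10, cost 190≤287).
#2: not dominated.
#3: not dominated.
#4: dominated by #5 (benefit score 54≥29, risk 2≤4, cost 174≤182).
#5: dominated by #8 (benefit score 70≥54, risk 2≤2, cost 54≤174).
#6: not dominated.
#7: not dominated (best benefit score).
#8: not dominated (best cost).
Pareto-optimal: #2, #3, #6, #7, #8 → 5.

5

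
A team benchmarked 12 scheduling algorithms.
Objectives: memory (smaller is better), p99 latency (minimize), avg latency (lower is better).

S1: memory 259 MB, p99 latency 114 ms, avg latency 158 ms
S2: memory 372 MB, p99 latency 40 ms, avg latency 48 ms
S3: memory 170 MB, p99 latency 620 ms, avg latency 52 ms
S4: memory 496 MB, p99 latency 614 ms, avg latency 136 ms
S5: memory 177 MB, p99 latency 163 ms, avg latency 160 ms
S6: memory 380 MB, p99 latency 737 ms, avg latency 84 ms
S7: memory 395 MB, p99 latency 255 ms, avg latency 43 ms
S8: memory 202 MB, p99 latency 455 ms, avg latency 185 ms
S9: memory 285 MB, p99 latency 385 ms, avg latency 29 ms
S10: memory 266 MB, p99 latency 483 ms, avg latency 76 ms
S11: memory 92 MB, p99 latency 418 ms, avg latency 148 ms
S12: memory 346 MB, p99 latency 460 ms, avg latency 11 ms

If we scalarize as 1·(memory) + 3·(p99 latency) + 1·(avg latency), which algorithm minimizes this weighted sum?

S2

S1: 1·259 + 3·114 + 1·158 = 759
S2: 1·372 + 3·40 + 1·48 = 540
S3: 1·170 + 3·620 + 1·52 = 2082
S4: 1·496 + 3·614 + 1·136 = 2474
S5: 1·177 + 3·163 + 1·160 = 826
S6: 1·380 + 3·737 + 1·84 = 2675
S7: 1·395 + 3·255 + 1·43 = 1203
S8: 1·202 + 3·455 + 1·185 = 1752
S9: 1·285 + 3·385 + 1·29 = 1469
S10: 1·266 + 3·483 + 1·76 = 1791
S11: 1·92 + 3·418 + 1·148 = 1494
S12: 1·346 + 3·460 + 1·11 = 1737
Lowest: S2 at 540.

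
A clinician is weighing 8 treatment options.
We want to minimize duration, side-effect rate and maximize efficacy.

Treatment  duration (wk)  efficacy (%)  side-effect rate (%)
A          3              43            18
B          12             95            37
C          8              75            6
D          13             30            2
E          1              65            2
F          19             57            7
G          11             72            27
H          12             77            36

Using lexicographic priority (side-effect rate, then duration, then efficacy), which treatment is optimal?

First minimize side-effect rate: best is 2, kept {D, E}.
Then minimize duration: best is 1, kept {E}.

E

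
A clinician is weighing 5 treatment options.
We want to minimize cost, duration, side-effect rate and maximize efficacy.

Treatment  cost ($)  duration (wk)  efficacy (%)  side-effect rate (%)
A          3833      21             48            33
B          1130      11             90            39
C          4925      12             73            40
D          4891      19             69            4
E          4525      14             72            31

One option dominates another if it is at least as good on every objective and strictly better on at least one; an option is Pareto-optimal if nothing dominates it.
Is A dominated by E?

No

E vs A: E is worse on cost (4525 vs 3833), so it does not dominate A.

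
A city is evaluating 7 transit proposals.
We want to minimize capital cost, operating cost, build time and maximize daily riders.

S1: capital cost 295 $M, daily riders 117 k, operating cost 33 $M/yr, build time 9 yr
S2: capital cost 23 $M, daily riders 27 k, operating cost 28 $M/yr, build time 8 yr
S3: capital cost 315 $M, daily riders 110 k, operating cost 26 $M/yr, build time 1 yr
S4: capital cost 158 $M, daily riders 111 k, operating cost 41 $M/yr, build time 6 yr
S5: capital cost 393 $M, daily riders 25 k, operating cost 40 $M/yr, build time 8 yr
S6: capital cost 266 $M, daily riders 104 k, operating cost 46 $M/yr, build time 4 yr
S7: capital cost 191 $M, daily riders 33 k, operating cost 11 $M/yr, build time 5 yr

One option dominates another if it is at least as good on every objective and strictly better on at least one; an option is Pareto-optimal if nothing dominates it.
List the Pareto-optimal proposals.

S1, S2, S3, S4, S6, S7

S1: not dominated (best daily riders).
S2: not dominated (best capital cost).
S3: not dominated (best build time).
S4: not dominated.
S5: dominated by S2 (capital cost 23≤393, daily riders 27≥25, operating cost 28≤40, build time 8≤8).
S6: not dominated.
S7: not dominated (best operating cost).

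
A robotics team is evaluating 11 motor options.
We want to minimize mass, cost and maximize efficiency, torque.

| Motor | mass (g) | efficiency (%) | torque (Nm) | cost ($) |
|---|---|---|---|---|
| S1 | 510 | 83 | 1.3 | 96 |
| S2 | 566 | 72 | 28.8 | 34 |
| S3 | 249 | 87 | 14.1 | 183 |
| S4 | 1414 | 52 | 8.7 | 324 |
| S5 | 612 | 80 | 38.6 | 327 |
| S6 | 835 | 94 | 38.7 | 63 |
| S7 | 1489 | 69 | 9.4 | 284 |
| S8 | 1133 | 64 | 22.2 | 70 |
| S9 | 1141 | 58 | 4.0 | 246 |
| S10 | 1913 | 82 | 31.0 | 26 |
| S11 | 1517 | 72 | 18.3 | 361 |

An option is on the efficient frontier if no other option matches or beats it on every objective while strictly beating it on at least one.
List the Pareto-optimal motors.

S1: not dominated.
S2: not dominated.
S3: not dominated (best mass).
S4: dominated by S2 (mass 566≤1414, efficiency 72≥52, torque 28.8≥8.7, cost 34≤324).
S5: not dominated.
S6: not dominated (best efficiency).
S7: dominated by S2 (mass 566≤1489, efficiency 72≥69, torque 28.8≥9.4, cost 34≤284).
S8: dominated by S2 (mass 566≤1133, efficiency 72≥64, torque 28.8≥22.2, cost 34≤70).
S9: dominated by S2 (mass 566≤1141, efficiency 72≥58, torque 28.8≥4.0, cost 34≤246).
S10: not dominated (best cost).
S11: dominated by S2 (mass 566≤1517, efficiency 72≥72, torque 28.8≥18.3, cost 34≤361).

S1, S2, S3, S5, S6, S10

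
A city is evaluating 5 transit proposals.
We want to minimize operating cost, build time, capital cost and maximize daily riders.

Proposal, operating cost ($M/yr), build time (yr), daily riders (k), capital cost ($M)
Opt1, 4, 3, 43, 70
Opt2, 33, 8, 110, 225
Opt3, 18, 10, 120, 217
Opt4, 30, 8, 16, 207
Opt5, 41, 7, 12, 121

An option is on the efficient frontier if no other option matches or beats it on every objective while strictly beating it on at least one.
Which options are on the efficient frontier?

Opt1, Opt2, Opt3

Opt1: not dominated (best operating cost).
Opt2: not dominated.
Opt3: not dominated (best daily riders).
Opt4: dominated by Opt1 (operating cost 4≤30, build time 3≤8, daily riders 43≥16, capital cost 70≤207).
Opt5: dominated by Opt1 (operating cost 4≤41, build time 3≤7, daily riders 43≥12, capital cost 70≤121).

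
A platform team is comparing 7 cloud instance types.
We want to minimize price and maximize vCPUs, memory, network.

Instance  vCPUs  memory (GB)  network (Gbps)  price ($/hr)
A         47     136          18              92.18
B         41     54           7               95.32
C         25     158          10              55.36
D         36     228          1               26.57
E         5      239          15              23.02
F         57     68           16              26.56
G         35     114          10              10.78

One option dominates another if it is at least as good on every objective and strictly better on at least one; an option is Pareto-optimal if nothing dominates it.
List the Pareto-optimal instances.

A, C, D, E, F, G

A: not dominated (best network).
B: dominated by A (vCPUs 47≥41, memory 136≥54, network 18≥7, price 92.18≤95.32).
C: not dominated.
D: not dominated.
E: not dominated (best memory).
F: not dominated (best vCPUs).
G: not dominated (best price).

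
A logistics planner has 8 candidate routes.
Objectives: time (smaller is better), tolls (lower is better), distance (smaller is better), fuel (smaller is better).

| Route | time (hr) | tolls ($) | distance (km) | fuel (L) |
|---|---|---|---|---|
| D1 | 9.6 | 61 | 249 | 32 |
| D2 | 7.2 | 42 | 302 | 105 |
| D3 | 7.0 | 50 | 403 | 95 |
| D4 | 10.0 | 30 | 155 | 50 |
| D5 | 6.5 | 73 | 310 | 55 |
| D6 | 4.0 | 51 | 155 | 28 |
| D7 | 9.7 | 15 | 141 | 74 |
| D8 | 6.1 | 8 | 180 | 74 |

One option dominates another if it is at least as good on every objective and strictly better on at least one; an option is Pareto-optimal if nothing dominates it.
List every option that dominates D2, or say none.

D8: time 6.1≤7.2, tolls 8≤42, distance 180≤302, fuel 74≤105 — dominates D2.
Others (D1, D3, D4, D5, D6, D7) are each worse than D2 on at least one objective.

D8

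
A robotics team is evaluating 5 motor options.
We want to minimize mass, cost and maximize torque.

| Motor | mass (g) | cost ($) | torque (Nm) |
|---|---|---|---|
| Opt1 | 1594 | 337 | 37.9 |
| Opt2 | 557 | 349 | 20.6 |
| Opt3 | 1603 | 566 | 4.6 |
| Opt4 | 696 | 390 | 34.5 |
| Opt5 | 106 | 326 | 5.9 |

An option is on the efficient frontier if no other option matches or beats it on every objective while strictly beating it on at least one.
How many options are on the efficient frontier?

Opt1: not dominated (best torque).
Opt2: not dominated.
Opt3: dominated by Opt1 (mass 1594≤1603, cost 337≤566, torque 37.9≥4.6).
Opt4: not dominated.
Opt5: not dominated (best mass).
Pareto-optimal: Opt1, Opt2, Opt4, Opt5 → 4.

4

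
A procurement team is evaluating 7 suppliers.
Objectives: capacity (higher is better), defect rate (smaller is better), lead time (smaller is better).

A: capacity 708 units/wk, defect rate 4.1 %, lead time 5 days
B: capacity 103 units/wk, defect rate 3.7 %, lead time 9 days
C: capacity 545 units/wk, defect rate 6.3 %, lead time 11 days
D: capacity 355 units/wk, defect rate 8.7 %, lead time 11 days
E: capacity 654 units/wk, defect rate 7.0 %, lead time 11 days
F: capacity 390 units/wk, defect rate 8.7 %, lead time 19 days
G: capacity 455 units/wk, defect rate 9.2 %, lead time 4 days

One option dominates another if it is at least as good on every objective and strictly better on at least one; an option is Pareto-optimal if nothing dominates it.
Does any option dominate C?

Yes

A vs C: capacity 708≥545, defect rate 4.1≤6.3, lead time 5≤11 — A is at least as good on every objective and strictly better on at least one, so A dominates C.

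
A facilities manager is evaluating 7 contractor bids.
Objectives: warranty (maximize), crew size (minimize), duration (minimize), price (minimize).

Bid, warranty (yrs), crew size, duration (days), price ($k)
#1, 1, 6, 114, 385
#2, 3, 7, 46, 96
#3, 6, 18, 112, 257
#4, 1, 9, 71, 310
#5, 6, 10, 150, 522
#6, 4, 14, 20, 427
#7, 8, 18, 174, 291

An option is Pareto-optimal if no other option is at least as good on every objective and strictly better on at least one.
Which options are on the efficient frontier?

#1, #2, #3, #5, #6, #7

#1: not dominated (best crew size).
#2: not dominated (best price).
#3: not dominated.
#4: dominated by #2 (warranty 3≥1, crew size 7≤9, duration 46≤71, price 96≤310).
#5: not dominated.
#6: not dominated (best duration).
#7: not dominated (best warranty).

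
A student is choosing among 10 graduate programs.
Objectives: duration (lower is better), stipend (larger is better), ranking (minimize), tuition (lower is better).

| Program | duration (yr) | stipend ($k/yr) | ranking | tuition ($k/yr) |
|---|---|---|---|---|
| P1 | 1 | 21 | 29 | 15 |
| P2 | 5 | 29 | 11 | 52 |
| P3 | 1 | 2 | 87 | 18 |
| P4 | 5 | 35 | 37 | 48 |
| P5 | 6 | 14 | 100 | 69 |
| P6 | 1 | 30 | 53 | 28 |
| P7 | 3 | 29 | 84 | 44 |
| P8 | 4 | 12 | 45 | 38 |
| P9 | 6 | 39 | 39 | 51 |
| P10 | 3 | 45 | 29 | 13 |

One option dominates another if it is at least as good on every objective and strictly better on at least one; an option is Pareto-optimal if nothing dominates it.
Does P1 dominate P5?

Yes

P1 vs P5: duration 1≤6, stipend 21≥14, ranking 29≤100, tuition 15≤69 — P1 is at least as good on every objective with at least one strict improvement.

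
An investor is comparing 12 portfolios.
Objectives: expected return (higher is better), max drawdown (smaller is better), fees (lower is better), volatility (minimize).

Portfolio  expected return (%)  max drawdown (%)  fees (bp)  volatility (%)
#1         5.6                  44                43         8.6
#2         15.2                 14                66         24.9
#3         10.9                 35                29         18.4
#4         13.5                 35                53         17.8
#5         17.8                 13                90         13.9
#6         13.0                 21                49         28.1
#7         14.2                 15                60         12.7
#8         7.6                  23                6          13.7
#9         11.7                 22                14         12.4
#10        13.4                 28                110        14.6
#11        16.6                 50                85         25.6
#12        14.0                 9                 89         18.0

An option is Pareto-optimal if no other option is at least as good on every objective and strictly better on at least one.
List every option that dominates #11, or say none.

none

#1: worse on expected return (5.6 vs 16.6).
#2: worse on expected return (15.2 vs 16.6).
#3: worse on expected return (10.9 vs 16.6).
#4: worse on expected return (13.5 vs 16.6).
#5: worse on fees (90 vs 85).
#6: worse on expected return (13.0 vs 16.6).
#7: worse on expected return (14.2 vs 16.6).
#8: worse on expected return (7.6 vs 16.6).
#9: worse on expected return (11.7 vs 16.6).
#10: worse on expected return (13.4 vs 16.6).
#12: worse on expected return (14.0 vs 16.6).
No option dominates #11.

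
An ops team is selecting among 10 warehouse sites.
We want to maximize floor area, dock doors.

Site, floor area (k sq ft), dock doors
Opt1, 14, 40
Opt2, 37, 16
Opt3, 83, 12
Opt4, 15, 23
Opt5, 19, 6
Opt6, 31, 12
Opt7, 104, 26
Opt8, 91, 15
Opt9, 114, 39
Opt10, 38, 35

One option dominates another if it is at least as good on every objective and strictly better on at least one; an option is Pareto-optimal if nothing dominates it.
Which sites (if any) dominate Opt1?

Opt2: worse on dock doors (16 vs 40).
Opt3: worse on dock doors (12 vs 40).
Opt4: worse on dock doors (23 vs 40).
Opt5: worse on dock doors (6 vs 40).
Opt6: worse on dock doors (12 vs 40).
Opt7: worse on dock doors (26 vs 40).
Opt8: worse on dock doors (15 vs 40).
Opt9: worse on dock doors (39 vs 40).
Opt10: worse on dock doors (35 vs 40).
No option dominates Opt1.

none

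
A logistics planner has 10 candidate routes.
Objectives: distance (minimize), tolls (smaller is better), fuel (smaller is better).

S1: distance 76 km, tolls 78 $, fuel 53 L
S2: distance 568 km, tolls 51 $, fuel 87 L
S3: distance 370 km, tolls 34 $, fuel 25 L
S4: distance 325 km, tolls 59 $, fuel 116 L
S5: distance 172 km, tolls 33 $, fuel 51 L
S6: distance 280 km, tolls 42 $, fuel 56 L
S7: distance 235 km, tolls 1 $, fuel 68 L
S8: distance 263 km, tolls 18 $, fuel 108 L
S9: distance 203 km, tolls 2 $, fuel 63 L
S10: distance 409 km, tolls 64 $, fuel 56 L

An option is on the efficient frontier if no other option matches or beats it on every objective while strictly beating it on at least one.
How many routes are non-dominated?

S1: not dominated (best distance).
S2: dominated by S3 (distance 370≤568, tolls 34≤51, fuel 25≤87).
S3: not dominated (best fuel).
S4: dominated by S5 (distance 172≤325, tolls 33≤59, fuel 51≤116).
S5: not dominated.
S6: dominated by S5 (distance 172≤280, tolls 33≤42, fuel 51≤56).
S7: not dominated (best tolls).
S8: dominated by S7 (distance 235≤263, tolls 1≤18, fuel 68≤108).
S9: not dominated.
S10: dominated by S3 (distance 370≤409, tolls 34≤64, fuel 25≤56).
Pareto-optimal: S1, S3, S5, S7, S9 → 5.

5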